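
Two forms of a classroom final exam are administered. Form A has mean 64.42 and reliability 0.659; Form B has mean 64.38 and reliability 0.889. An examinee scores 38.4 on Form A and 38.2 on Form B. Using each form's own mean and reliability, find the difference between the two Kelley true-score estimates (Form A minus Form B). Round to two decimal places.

T̂_A = 0.659(38.4) + 0.341(64.42) = 47.2728
T̂_B = 0.889(38.2) + 0.111(64.38) = 41.1060
T̂_A − T̂_B = 6.1668

6.17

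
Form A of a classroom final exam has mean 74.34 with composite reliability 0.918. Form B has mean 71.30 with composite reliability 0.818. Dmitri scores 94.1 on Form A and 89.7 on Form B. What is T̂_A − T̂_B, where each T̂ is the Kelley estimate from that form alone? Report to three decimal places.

6.128

T̂_A = 0.918(94.1) + 0.082(74.34) = 92.47968
T̂_B = 0.818(89.7) + 0.182(71.30) = 86.35120
T̂_A − T̂_B = 6.12848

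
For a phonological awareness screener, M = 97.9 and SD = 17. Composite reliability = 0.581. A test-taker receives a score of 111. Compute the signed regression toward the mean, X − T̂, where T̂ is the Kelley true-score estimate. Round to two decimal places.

5.49

Kelley's formula gives T̂ = 0.581·111 + 0.419·97.9 = 64.491 + 41.0201 = 105.5111.
X − T̂ = 111 − 105.511 = 5.489 → 5.49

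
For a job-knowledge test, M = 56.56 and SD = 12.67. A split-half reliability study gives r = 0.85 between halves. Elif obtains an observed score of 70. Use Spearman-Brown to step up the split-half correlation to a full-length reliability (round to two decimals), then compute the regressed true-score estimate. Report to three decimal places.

68.925

Spearman-Brown: ρ = 2r/(1 + r) = 2(0.85)/(1 + 0.85) = 1.700/1.85 = 0.9189 → 0.92
T̂ = 0.92(70) + 0.08(56.56) = 64.40 + 4.5248 = 68.9248 → 68.925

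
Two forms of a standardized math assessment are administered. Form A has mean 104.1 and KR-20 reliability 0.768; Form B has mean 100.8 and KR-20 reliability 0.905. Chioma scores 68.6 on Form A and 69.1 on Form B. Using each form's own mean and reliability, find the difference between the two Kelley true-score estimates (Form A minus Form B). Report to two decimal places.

4.72

T̂_A = 0.768(68.6) + 0.232(104.1) = 76.8360
T̂_B = 0.905(69.1) + 0.095(100.8) = 72.1115
T̂_A − T̂_B = 4.7245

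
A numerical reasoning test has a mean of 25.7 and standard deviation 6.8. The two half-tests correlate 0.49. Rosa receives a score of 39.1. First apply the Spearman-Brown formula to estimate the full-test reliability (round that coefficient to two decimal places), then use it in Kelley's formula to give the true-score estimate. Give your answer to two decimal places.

Spearman-Brown: ρ = 2r/(1 + r) = 2(0.49)/(1 + 0.49) = 0.980/1.49 = 0.6577 → 0.66
T̂ = ρX + (1 − ρ)μ
  = 0.66 × 39.1 + 0.34 × 25.7
  = 25.806 + 8.738
  = 34.544
  ≈ 34.54

34.54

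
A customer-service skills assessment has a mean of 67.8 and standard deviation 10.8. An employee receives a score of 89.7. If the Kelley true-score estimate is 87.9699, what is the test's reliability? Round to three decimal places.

T̂ = ρX + (1 − ρ)μ  ⇒  T̂ − μ = ρ(X − μ)
ρ = (T̂ − μ)/(X − μ) = (87.9699 − 67.8) / (89.7 − 67.8) = 20.1699 / 21.9 = 0.92100

0.921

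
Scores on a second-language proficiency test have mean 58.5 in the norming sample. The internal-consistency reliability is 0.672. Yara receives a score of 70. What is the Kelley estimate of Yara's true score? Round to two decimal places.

66.23

Weight the observed score by reliability and the mean by (1 − reliability): T̂ = 0.672·70 + 0.328·58.5 = 47.040 + 19.1880 = 66.228.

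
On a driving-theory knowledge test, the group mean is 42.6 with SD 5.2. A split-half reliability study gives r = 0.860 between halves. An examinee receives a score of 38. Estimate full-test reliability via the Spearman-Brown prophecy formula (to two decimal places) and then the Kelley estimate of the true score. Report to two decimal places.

38.37

Spearman-Brown: ρ = 2r/(1 + r) = 2(0.860)/(1 + 0.860) = 1.7200/1.860 = 0.9247 → 0.92
Weight the observed score by reliability and the mean by (1 − reliability): T̂ = 0.92·38 + 0.08·42.6 = 34.96 + 3.408 = 38.368.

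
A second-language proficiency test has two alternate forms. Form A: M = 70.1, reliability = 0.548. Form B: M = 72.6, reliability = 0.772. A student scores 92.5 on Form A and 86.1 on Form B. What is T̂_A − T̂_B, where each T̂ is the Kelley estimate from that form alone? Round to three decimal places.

-0.647

T̂_A = 0.548(92.5) + 0.452(70.1) = 82.37520
T̂_B = 0.772(86.1) + 0.228(72.6) = 83.02200
T̂_A − T̂_B = -0.64680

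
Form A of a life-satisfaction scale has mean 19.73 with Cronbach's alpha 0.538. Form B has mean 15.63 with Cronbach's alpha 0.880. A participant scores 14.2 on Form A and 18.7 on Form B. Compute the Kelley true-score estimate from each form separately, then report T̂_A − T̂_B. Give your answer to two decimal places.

-1.58

T̂_A = 0.538(14.2) + 0.462(19.73) = 16.7549
T̂_B = 0.880(18.7) + 0.120(15.63) = 18.3316
T̂_A − T̂_B = -1.5767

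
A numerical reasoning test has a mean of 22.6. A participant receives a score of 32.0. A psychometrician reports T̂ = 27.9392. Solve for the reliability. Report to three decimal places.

0.568

T̂ = ρX + (1 − ρ)μ  ⇒  T̂ − μ = ρ(X − μ)
ρ = (T̂ − μ)/(X − μ) = (27.9392 − 22.6) / (32.0 − 22.6) = 5.3392 / 9.4 = 0.56800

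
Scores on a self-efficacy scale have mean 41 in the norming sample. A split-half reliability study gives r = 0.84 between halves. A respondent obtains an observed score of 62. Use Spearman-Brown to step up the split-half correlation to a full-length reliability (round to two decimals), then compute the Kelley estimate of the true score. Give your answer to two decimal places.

Spearman-Brown: ρ = 2r/(1 + r) = 2(0.84)/(1 + 0.84) = 1.680/1.84 = 0.9130 → 0.91
T̂ = ρX + (1 − ρ)μ
  = 0.91 × 62 + 0.09 × 41
  = 56.42 + 3.69
  = 60.110
  ≈ 60.11

60.11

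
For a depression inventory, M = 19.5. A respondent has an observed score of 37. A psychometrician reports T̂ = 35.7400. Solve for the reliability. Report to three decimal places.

T̂ = ρX + (1 − ρ)μ  ⇒  T̂ − μ = ρ(X − μ)
ρ = (T̂ − μ)/(X − μ) = (35.7400 − 19.5) / (37 − 19.5) = 16.2400 / 17.5 = 0.92800

0.928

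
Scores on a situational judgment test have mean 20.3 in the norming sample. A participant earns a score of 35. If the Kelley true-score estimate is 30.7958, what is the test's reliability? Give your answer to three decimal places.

0.714

T̂ = ρX + (1 − ρ)μ  ⇒  T̂ − μ = ρ(X − μ)
ρ = (T̂ − μ)/(X − μ) = (30.7958 − 20.3) / (35 − 20.3) = 10.4958 / 14.7 = 0.71400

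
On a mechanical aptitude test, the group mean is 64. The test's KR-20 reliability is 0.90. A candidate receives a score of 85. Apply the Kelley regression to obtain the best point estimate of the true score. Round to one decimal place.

82.9

T̂ = 0.90(85) + 0.10(64) = 76.50 + 6.40 = 82.90 → 82.9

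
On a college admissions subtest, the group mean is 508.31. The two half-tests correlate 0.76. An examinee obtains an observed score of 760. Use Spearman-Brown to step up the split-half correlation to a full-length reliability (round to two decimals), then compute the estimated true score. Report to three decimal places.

Spearman-Brown: ρ = 2r/(1 + r) = 2(0.76)/(1 + 0.76) = 1.520/1.76 = 0.8636 → 0.86
T̂ = 0.86(760) + 0.14(508.31) = 653.60 + 71.1634 = 724.7634 → 724.763

724.763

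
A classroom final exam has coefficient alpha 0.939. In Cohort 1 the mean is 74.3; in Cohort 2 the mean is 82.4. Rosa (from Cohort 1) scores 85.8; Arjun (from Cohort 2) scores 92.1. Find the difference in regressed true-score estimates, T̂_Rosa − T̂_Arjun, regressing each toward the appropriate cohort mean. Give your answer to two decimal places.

-6.41

T̂_Rosa = 0.939(85.8) + 0.061(74.3) = 85.0985
T̂_Arjun = 0.939(92.1) + 0.061(82.4) = 91.5083
Difference = 85.0985 − 91.5083 = -6.4098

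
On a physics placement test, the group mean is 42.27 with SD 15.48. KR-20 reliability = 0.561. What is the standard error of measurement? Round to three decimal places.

10.257

SEM = SD · √(1 − ρ) = 15.48 × √0.439 = 15.48 × 0.6626 = 10.2566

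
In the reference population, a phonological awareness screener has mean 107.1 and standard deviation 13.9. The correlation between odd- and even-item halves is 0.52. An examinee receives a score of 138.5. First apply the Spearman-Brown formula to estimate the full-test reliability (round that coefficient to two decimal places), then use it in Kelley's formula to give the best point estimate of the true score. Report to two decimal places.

Spearman-Brown: ρ = 2r/(1 + r) = 2(0.52)/(1 + 0.52) = 1.040/1.52 = 0.6842 → 0.68
T̂ = ρX + (1 − ρ)μ
  = 0.68 × 138.5 + 0.32 × 107.1
  = 94.180 + 34.272
  = 128.452
  ≈ 128.45

128.45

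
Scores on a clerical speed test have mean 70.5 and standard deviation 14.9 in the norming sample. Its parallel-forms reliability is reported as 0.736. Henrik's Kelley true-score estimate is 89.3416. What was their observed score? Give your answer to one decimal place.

96.1

T̂ = ρX + (1 − ρ)μ  ⇒  X = (T̂ − (1 − ρ)μ) / ρ
X = (89.3416 − 0.264 × 70.5) / 0.736 = (89.3416 − 18.6120) / 0.736 = 70.7296 / 0.736 = 96.100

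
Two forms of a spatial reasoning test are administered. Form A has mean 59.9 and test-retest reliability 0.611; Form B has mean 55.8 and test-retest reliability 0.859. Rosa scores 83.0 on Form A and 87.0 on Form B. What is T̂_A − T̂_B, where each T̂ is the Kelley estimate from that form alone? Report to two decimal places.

-8.59

T̂_A = 0.611(83.0) + 0.389(59.9) = 74.0141
T̂_B = 0.859(87.0) + 0.141(55.8) = 82.6008
T̂_A − T̂_B = -8.5867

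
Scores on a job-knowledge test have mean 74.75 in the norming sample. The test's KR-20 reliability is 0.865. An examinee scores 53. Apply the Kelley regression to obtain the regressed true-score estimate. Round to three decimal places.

55.936

Weight the observed score by reliability and the mean by (1 − reliability): T̂ = 0.865·53 + 0.135·74.75 = 45.845 + 10.09125 = 55.9363.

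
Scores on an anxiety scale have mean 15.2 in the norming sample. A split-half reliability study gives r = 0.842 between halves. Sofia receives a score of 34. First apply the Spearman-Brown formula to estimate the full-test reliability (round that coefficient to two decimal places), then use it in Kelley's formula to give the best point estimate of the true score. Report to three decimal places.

Spearman-Brown: ρ = 2r/(1 + r) = 2(0.842)/(1 + 0.842) = 1.6840/1.842 = 0.9142 → 0.91
T̂ = 0.91(34) + 0.09(15.2) = 30.94 + 1.368 = 32.3080 → 32.308

32.308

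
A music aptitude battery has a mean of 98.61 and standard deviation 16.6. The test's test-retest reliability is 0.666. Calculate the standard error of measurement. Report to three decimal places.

SEM = SD · √(1 − ρ) = 16.6 × √0.334 = 16.6 × 0.5779 = 9.5936

9.594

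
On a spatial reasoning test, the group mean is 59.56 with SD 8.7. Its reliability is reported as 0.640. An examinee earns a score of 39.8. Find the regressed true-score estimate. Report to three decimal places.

Kelley's formula gives T̂ = 0.640·39.8 + 0.360·59.56 = 25.4720 + 21.44160 = 46.9136.

46.914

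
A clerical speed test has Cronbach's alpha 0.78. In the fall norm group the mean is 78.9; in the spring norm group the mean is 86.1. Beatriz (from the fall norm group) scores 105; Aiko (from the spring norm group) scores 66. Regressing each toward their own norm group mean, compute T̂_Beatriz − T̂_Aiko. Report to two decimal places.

T̂_Beatriz = 0.78(105) + 0.22(78.9) = 99.2580
T̂_Aiko = 0.78(66) + 0.22(86.1) = 70.4220
Difference = 99.2580 − 70.4220 = 28.8360

28.84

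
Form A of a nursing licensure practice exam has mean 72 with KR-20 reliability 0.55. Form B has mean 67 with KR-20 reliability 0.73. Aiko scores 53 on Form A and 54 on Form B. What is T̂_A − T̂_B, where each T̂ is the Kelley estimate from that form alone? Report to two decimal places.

4.04

T̂_A = 0.55(53) + 0.45(72) = 61.5500
T̂_B = 0.73(54) + 0.27(67) = 57.5100
T̂_A − T̂_B = 4.0400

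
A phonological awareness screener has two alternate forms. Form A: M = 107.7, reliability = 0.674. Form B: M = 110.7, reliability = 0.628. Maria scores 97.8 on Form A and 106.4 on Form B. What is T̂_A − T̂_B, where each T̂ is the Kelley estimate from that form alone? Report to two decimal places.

T̂_A = 0.674(97.8) + 0.326(107.7) = 101.0274
T̂_B = 0.628(106.4) + 0.372(110.7) = 107.9996
T̂_A − T̂_B = -6.9722

-6.97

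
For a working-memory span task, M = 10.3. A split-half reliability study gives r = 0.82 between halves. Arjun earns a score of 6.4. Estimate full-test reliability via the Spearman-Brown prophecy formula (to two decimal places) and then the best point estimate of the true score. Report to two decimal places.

Spearman-Brown: ρ = 2r/(1 + r) = 2(0.82)/(1 + 0.82) = 1.640/1.82 = 0.9011 → 0.90
T̂ = 0.90(6.4) + 0.10(10.3) = 5.760 + 1.030 = 6.790 → 6.79

6.79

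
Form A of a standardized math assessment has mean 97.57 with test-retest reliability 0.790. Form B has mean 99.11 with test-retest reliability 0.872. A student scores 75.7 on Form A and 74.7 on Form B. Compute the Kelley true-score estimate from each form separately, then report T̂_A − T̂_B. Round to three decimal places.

T̂_A = 0.790(75.7) + 0.210(97.57) = 80.29270
T̂_B = 0.872(74.7) + 0.128(99.11) = 77.82448
T̂_A − T̂_B = 2.46822

2.468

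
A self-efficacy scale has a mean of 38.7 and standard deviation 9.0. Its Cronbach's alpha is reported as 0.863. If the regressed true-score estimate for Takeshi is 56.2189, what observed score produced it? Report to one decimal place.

59.0

T̂ = ρX + (1 − ρ)μ  ⇒  X = (T̂ − (1 − ρ)μ) / ρ
X = (56.2189 − 0.137 × 38.7) / 0.863 = (56.2189 − 5.3019) / 0.863 = 50.9170 / 0.863 = 59.000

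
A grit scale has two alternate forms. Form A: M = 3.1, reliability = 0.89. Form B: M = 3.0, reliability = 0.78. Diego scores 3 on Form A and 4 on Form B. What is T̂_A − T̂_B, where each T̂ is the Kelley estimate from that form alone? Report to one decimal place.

-0.8

T̂_A = 0.89(3) + 0.11(3.1) = 3.011
T̂_B = 0.78(4) + 0.22(3.0) = 3.780
T̂_A − T̂_B = -0.769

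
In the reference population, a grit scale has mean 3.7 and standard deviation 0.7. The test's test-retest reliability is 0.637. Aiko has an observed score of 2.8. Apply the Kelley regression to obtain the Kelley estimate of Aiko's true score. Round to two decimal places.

T̂ = 0.637(2.8) + 0.363(3.7) = 1.7836 + 1.3431 = 3.127 → 3.13

3.13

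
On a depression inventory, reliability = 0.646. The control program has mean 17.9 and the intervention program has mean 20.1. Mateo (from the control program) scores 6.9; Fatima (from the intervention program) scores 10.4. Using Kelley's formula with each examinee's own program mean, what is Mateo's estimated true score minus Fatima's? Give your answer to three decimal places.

-3.040

T̂_Mateo = 0.646(6.9) + 0.354(17.9) = 10.79400
T̂_Fatima = 0.646(10.4) + 0.354(20.1) = 13.83380
Difference = 10.79400 − 13.83380 = -3.03980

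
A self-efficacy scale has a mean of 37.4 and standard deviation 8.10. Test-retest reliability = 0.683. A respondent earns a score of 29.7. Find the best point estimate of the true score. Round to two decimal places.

32.14

Weight the observed score by reliability and the mean by (1 − reliability): T̂ = 0.683·29.7 + 0.317·37.4 = 20.2851 + 11.8558 = 32.141.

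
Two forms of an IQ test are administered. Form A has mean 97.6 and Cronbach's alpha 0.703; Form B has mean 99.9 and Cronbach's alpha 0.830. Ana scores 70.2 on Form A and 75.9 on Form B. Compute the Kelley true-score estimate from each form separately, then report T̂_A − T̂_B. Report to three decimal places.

T̂_A = 0.703(70.2) + 0.297(97.6) = 78.33780
T̂_B = 0.830(75.9) + 0.170(99.9) = 79.98000
T̂_A − T̂_B = -1.64220

-1.642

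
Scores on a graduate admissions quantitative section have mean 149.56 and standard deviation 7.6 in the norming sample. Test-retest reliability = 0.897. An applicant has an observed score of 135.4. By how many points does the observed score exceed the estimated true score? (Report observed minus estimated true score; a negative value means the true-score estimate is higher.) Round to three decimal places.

Kelley's formula gives T̂ = 0.897·135.4 + 0.103·149.56 = 121.4538 + 15.40468 = 136.85848.
X − T̂ = 135.4 − 136.8585 = -1.4585 → -1.458

-1.458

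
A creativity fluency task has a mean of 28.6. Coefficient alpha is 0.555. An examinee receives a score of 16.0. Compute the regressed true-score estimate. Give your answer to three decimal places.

21.607

Weight the observed score by reliability and the mean by (1 − reliability): T̂ = 0.555·16.0 + 0.445·28.6 = 8.8800 + 12.7270 = 21.6070.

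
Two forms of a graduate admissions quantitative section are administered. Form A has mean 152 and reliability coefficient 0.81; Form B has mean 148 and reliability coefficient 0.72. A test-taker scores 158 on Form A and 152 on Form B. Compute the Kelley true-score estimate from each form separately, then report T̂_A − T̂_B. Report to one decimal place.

6.0

T̂_A = 0.81(158) + 0.19(152) = 156.860
T̂_B = 0.72(152) + 0.28(148) = 150.880
T̂_A − T̂_B = 5.980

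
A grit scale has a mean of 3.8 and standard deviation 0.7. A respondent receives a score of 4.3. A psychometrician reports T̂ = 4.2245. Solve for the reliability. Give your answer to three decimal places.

T̂ = ρX + (1 − ρ)μ  ⇒  T̂ − μ = ρ(X − μ)
ρ = (T̂ − μ)/(X − μ) = (4.2245 − 3.8) / (4.3 − 3.8) = 0.4245 / 0.5 = 0.84900

0.849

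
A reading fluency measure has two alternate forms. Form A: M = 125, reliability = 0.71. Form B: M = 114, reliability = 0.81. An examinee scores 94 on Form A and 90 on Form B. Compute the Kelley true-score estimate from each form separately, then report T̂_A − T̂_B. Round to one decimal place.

T̂_A = 0.71(94) + 0.29(125) = 102.990
T̂_B = 0.81(90) + 0.19(114) = 94.560
T̂_A − T̂_B = 8.430

8.4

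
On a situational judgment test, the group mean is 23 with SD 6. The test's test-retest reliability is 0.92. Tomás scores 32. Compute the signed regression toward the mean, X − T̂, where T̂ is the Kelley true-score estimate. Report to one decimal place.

T̂ = ρX + (1 − ρ)μ
  = 0.92 × 32 + 0.08 × 23
  = 29.44 + 1.84
  = 31.280
  ≈ 31.28
X − T̂ = 32 − 31.28 = 0.72 → 0.7

0.7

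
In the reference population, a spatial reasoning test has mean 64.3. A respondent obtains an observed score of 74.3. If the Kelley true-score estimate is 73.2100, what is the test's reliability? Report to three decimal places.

T̂ = ρX + (1 − ρ)μ  ⇒  T̂ − μ = ρ(X − μ)
ρ = (T̂ − μ)/(X − μ) = (73.2100 − 64.3) / (74.3 − 64.3) = 8.9100 / 10.0 = 0.89100

0.891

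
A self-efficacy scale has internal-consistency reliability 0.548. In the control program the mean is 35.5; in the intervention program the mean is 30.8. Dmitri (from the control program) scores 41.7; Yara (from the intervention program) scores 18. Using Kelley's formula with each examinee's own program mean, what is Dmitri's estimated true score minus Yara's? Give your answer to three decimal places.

T̂_Dmitri = 0.548(41.7) + 0.452(35.5) = 38.89760
T̂_Yara = 0.548(18) + 0.452(30.8) = 23.78560
Difference = 38.89760 − 23.78560 = 15.11200

15.112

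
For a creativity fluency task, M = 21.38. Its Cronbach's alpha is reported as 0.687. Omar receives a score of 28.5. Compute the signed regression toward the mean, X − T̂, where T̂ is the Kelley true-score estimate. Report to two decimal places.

2.23

T̂ = ρX + (1 − ρ)μ
  = 0.687 × 28.5 + 0.313 × 21.38
  = 19.5795 + 6.69194
  = 26.2714
  ≈ 26.271
X − T̂ = 28.5 − 26.271 = 2.229 → 2.23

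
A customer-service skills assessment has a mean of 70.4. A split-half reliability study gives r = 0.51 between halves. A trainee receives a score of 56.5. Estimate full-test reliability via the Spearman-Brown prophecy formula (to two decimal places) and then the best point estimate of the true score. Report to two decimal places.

60.95

Spearman-Brown: ρ = 2r/(1 + r) = 2(0.51)/(1 + 0.51) = 1.020/1.51 = 0.6755 → 0.68
Regress the observed score toward the mean by the unreliability: T̂ = 0.68·56.5 + 0.32·70.4 = 38.420 + 22.528 = 60.948.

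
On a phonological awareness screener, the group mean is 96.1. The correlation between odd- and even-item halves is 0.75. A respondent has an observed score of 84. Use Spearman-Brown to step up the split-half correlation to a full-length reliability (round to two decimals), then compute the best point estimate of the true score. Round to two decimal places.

85.69

Spearman-Brown: ρ = 2r/(1 + r) = 2(0.75)/(1 + 0.75) = 1.500/1.75 = 0.8571 → 0.86
T̂ = 0.86(84) + 0.14(96.1) = 72.24 + 13.454 = 85.694 → 85.69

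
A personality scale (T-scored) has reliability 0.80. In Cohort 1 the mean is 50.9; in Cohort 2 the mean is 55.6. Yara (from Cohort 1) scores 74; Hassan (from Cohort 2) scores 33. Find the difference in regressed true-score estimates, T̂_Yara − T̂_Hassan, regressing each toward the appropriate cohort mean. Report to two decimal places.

T̂_Yara = 0.80(74) + 0.20(50.9) = 69.3800
T̂_Hassan = 0.80(33) + 0.20(55.6) = 37.5200
Difference = 69.3800 − 37.5200 = 31.8600

31.86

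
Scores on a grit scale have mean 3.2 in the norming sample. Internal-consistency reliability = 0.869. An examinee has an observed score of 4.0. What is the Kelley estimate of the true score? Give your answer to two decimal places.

3.90

T̂ = 0.869(4.0) + 0.131(3.2) = 3.4760 + 0.4192 = 3.895 → 3.90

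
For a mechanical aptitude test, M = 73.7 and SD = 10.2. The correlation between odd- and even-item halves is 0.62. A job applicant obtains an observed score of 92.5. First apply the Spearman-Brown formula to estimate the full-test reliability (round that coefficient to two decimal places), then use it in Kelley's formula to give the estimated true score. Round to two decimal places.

88.18

Spearman-Brown: ρ = 2r/(1 + r) = 2(0.62)/(1 + 0.62) = 1.240/1.62 = 0.7654 → 0.77
Regress the observed score toward the mean by the unreliability: T̂ = 0.77·92.5 + 0.23·73.7 = 71.225 + 16.951 = 88.176.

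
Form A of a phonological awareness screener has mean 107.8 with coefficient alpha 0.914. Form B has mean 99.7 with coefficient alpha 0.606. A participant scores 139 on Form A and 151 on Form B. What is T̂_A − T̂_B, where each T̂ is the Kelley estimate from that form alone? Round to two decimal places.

T̂_A = 0.914(139) + 0.086(107.8) = 136.3168
T̂_B = 0.606(151) + 0.394(99.7) = 130.7878
T̂_A − T̂_B = 5.5290

5.53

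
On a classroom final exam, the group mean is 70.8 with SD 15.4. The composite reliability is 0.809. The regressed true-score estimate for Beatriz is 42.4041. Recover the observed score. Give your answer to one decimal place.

35.7

T̂ = ρX + (1 − ρ)μ  ⇒  X = (T̂ − (1 − ρ)μ) / ρ
X = (42.4041 − 0.191 × 70.8) / 0.809 = (42.4041 − 13.5228) / 0.809 = 28.8813 / 0.809 = 35.700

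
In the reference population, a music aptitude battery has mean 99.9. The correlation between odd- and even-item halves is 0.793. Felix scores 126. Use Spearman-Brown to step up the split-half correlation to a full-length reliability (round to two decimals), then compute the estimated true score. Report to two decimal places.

Spearman-Brown: ρ = 2r/(1 + r) = 2(0.793)/(1 + 0.793) = 1.5860/1.793 = 0.8846 → 0.88
T̂ = 0.88(126) + 0.12(99.9) = 110.88 + 11.988 = 122.868 → 122.87

122.87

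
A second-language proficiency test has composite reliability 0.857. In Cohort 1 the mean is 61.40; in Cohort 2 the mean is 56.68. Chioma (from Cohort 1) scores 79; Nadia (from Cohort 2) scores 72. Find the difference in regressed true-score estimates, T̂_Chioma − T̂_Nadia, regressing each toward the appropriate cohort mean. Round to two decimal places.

T̂_Chioma = 0.857(79) + 0.143(61.40) = 76.4832
T̂_Nadia = 0.857(72) + 0.143(56.68) = 69.8092
Difference = 76.4832 − 69.8092 = 6.6740

6.67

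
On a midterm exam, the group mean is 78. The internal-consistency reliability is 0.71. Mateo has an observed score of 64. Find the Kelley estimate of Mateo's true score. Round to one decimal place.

68.1

T̂ = 0.71(64) + 0.29(78) = 45.44 + 22.62 = 68.06 → 68.1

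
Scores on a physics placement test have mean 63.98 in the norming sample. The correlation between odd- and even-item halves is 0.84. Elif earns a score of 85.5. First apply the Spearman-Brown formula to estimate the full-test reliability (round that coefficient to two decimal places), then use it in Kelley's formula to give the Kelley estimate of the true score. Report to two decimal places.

Spearman-Brown: ρ = 2r/(1 + r) = 2(0.84)/(1 + 0.84) = 1.680/1.84 = 0.9130 → 0.91
T̂ = ρX + (1 − ρ)μ
  = 0.91 × 85.5 + 0.09 × 63.98
  = 77.805 + 5.7582
  = 83.563
  ≈ 83.56

83.56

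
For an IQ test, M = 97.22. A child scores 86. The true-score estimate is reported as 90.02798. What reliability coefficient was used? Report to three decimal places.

0.641

T̂ = ρX + (1 − ρ)μ  ⇒  T̂ − μ = ρ(X − μ)
ρ = (T̂ − μ)/(X − μ) = (90.02798 − 97.22) / (86 − 97.22) = -7.19202 / -11.22 = 0.64100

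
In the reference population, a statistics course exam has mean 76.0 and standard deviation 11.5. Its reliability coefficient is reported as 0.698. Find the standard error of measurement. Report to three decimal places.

6.320

SEM = SD · √(1 − ρ) = 11.5 × √0.302 = 11.5 × 0.5495 = 6.3198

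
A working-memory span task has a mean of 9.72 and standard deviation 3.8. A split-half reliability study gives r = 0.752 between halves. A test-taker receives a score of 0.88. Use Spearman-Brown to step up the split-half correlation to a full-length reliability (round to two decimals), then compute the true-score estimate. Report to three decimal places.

Spearman-Brown: ρ = 2r/(1 + r) = 2(0.752)/(1 + 0.752) = 1.5040/1.752 = 0.8584 → 0.86
T̂ = ρX + (1 − ρ)μ
  = 0.86 × 0.88 + 0.14 × 9.72
  = 0.7568 + 1.3608
  = 2.1176
  ≈ 2.118

2.118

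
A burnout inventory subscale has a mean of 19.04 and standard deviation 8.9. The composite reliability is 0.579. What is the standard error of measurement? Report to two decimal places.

5.77

SEM = SD · √(1 − ρ) = 8.9 × √0.421 = 8.9 × 0.6488 = 5.775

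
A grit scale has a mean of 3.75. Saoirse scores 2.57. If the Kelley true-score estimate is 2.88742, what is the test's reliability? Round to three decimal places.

0.731

T̂ = ρX + (1 − ρ)μ  ⇒  T̂ − μ = ρ(X − μ)
ρ = (T̂ − μ)/(X − μ) = (2.88742 − 3.75) / (2.57 − 3.75) = -0.86258 / -1.18 = 0.73100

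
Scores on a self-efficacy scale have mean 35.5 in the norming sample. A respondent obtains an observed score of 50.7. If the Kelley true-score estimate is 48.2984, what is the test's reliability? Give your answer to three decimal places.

T̂ = ρX + (1 − ρ)μ  ⇒  T̂ − μ = ρ(X − μ)
ρ = (T̂ − μ)/(X − μ) = (48.2984 − 35.5) / (50.7 − 35.5) = 12.7984 / 15.2 = 0.84200

0.842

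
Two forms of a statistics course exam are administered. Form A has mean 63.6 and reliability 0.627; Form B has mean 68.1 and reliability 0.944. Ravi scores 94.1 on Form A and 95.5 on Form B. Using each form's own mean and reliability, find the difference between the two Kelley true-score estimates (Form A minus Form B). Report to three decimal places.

T̂_A = 0.627(94.1) + 0.373(63.6) = 82.72350
T̂_B = 0.944(95.5) + 0.056(68.1) = 93.96560
T̂_A − T̂_B = -11.24210

-11.242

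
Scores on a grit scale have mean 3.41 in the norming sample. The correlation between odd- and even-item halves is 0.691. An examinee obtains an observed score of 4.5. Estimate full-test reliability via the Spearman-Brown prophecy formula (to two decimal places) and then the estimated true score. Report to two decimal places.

4.30

Spearman-Brown: ρ = 2r/(1 + r) = 2(0.691)/(1 + 0.691) = 1.3820/1.691 = 0.8173 → 0.82
Regress the observed score toward the mean by the unreliability: T̂ = 0.82·4.5 + 0.18·3.41 = 3.690 + 0.6138 = 4.304.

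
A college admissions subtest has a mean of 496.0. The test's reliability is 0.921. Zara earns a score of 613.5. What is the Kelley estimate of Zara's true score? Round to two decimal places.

604.22

Kelley's formula gives T̂ = 0.921·613.5 + 0.079·496.0 = 565.0335 + 39.1840 = 604.217.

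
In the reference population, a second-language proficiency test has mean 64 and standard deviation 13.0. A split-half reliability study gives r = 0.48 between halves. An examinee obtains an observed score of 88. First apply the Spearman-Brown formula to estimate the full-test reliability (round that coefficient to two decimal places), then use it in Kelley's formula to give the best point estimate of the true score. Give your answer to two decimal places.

Spearman-Brown: ρ = 2r/(1 + r) = 2(0.48)/(1 + 0.48) = 0.960/1.48 = 0.6486 → 0.65
T̂ = ρX + (1 − ρ)μ
  = 0.65 × 88 + 0.35 × 64
  = 57.20 + 22.40
  = 79.600
  ≈ 79.60

79.60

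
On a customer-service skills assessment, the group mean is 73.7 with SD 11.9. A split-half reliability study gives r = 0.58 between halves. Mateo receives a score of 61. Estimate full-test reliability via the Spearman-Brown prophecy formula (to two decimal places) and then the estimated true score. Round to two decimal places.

Spearman-Brown: ρ = 2r/(1 + r) = 2(0.58)/(1 + 0.58) = 1.160/1.58 = 0.7342 → 0.73
Kelley's formula gives T̂ = 0.73·61 + 0.27·73.7 = 44.53 + 19.899 = 64.429.

64.43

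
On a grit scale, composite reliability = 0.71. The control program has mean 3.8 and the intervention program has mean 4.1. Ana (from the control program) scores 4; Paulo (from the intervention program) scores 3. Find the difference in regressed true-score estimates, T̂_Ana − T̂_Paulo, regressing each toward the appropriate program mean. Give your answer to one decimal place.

0.6

T̂_Ana = 0.71(4) + 0.29(3.8) = 3.942
T̂_Paulo = 0.71(3) + 0.29(4.1) = 3.319
Difference = 3.942 − 3.319 = 0.623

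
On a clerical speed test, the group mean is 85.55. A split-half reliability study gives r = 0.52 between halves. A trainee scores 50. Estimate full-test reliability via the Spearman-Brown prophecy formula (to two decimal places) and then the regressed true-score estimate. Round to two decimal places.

61.38

Spearman-Brown: ρ = 2r/(1 + r) = 2(0.52)/(1 + 0.52) = 1.040/1.52 = 0.6842 → 0.68
Kelley's formula gives T̂ = 0.68·50 + 0.32·85.55 = 34.00 + 27.3760 = 61.376.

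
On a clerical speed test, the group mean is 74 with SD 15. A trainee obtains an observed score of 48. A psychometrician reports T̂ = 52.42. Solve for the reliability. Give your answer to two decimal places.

0.83

T̂ = ρX + (1 − ρ)μ  ⇒  T̂ − μ = ρ(X − μ)
ρ = (T̂ − μ)/(X − μ) = (52.42 − 74) / (48 − 74) = -21.58 / -26.0 = 0.8300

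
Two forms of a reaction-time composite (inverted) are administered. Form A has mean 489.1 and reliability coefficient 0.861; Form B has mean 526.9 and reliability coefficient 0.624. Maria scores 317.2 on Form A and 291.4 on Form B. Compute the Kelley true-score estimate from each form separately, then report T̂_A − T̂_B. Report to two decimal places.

T̂_A = 0.861(317.2) + 0.139(489.1) = 341.0941
T̂_B = 0.624(291.4) + 0.376(526.9) = 379.9480
T̂_A − T̂_B = -38.8539

-38.85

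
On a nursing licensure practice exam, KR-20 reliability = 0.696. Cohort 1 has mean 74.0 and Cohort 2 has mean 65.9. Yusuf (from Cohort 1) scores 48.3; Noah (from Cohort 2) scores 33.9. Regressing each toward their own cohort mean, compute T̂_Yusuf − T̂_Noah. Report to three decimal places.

12.485

T̂_Yusuf = 0.696(48.3) + 0.304(74.0) = 56.11280
T̂_Noah = 0.696(33.9) + 0.304(65.9) = 43.62800
Difference = 56.11280 − 43.62800 = 12.48480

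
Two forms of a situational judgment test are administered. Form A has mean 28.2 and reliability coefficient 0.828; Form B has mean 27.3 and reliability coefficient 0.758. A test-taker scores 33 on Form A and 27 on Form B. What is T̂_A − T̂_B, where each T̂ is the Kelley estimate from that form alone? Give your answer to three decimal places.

T̂_A = 0.828(33) + 0.172(28.2) = 32.17440
T̂_B = 0.758(27) + 0.242(27.3) = 27.07260
T̂_A − T̂_B = 5.10180

5.102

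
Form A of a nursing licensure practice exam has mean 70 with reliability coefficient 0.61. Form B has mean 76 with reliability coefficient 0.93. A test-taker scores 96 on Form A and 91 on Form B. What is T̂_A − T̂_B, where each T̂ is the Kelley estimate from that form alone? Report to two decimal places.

T̂_A = 0.61(96) + 0.39(70) = 85.8600
T̂_B = 0.93(91) + 0.07(76) = 89.9500
T̂_A − T̂_B = -4.0900

-4.09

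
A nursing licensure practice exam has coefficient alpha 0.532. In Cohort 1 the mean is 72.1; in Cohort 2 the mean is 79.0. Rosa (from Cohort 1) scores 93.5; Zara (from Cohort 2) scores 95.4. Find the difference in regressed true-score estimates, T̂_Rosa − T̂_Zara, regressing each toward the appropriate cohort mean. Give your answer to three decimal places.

T̂_Rosa = 0.532(93.5) + 0.468(72.1) = 83.48480
T̂_Zara = 0.532(95.4) + 0.468(79.0) = 87.72480
Difference = 83.48480 − 87.72480 = -4.24000

-4.240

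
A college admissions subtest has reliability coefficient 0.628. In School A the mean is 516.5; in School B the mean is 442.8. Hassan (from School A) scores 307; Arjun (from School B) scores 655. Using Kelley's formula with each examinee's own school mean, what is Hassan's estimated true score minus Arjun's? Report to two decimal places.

T̂_Hassan = 0.628(307) + 0.372(516.5) = 384.9340
T̂_Arjun = 0.628(655) + 0.372(442.8) = 576.0616
Difference = 384.9340 − 576.0616 = -191.1276

-191.13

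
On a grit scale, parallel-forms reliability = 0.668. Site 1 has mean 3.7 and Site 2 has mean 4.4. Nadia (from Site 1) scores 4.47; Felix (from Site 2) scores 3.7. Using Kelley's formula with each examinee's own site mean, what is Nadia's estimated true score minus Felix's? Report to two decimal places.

T̂_Nadia = 0.668(4.47) + 0.332(3.7) = 4.2144
T̂_Felix = 0.668(3.7) + 0.332(4.4) = 3.9324
Difference = 4.2144 − 3.9324 = 0.2820

0.28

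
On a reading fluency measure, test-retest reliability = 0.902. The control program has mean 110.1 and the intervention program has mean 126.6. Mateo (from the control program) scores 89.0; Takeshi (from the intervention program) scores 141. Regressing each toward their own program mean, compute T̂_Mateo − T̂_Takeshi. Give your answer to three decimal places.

-48.521

T̂_Mateo = 0.902(89.0) + 0.098(110.1) = 91.06780
T̂_Takeshi = 0.902(141) + 0.098(126.6) = 139.58880
Difference = 91.06780 − 139.58880 = -48.52100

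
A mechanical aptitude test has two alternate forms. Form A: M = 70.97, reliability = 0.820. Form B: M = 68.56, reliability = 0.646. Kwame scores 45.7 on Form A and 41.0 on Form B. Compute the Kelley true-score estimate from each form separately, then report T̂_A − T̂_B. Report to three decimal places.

T̂_A = 0.820(45.7) + 0.180(70.97) = 50.24860
T̂_B = 0.646(41.0) + 0.354(68.56) = 50.75624
T̂_A − T̂_B = -0.50764

-0.508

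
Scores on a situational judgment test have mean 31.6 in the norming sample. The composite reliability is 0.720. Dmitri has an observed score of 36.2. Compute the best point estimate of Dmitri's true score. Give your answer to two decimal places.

T̂ = ρX + (1 − ρ)μ
  = 0.720 × 36.2 + 0.280 × 31.6
  = 26.0640 + 8.8480
  = 34.912
  ≈ 34.91

34.91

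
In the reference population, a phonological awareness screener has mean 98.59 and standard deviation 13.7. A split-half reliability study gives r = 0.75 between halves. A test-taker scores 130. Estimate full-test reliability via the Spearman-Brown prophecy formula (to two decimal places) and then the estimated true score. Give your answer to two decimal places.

125.60

Spearman-Brown: ρ = 2r/(1 + r) = 2(0.75)/(1 + 0.75) = 1.500/1.75 = 0.8571 → 0.86
T̂ = ρX + (1 − ρ)μ
  = 0.86 × 130 + 0.14 × 98.59
  = 111.80 + 13.8026
  = 125.603
  ≈ 125.60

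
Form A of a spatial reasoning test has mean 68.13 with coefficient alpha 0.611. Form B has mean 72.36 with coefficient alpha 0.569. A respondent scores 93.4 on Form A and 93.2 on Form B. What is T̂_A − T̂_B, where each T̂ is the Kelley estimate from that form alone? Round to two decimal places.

-0.65

T̂_A = 0.611(93.4) + 0.389(68.13) = 83.5700
T̂_B = 0.569(93.2) + 0.431(72.36) = 84.2180
T̂_A − T̂_B = -0.6480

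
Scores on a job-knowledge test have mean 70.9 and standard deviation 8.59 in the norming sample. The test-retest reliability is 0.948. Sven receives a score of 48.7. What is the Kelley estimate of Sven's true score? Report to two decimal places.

Regress the observed score toward the mean by the unreliability: T̂ = 0.948·48.7 + 0.052·70.9 = 46.1676 + 3.6868 = 49.854.

49.85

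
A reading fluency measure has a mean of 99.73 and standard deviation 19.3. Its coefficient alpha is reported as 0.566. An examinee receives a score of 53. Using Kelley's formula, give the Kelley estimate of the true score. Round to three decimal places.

Regress the observed score toward the mean by the unreliability: T̂ = 0.566·53 + 0.434·99.73 = 29.998 + 43.28282 = 73.2808.

73.281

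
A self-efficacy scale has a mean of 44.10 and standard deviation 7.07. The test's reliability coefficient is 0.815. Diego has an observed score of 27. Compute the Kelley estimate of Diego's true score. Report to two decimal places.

Kelley's formula gives T̂ = 0.815·27 + 0.185·44.10 = 22.005 + 8.15850 = 30.163.

30.16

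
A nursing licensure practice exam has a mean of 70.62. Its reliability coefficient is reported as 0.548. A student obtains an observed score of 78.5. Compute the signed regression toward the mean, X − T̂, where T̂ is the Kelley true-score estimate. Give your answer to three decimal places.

3.562

T̂ = ρX + (1 − ρ)μ
  = 0.548 × 78.5 + 0.452 × 70.62
  = 43.0180 + 31.92024
  = 74.93824
  ≈ 74.9382
X − T̂ = 78.5 − 74.9382 = 3.5618 → 3.562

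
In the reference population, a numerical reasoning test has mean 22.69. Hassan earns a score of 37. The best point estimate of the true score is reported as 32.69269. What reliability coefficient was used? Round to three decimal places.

0.699

T̂ = ρX + (1 − ρ)μ  ⇒  T̂ − μ = ρ(X − μ)
ρ = (T̂ − μ)/(X − μ) = (32.69269 − 22.69) / (37 − 22.69) = 10.00269 / 14.31 = 0.69900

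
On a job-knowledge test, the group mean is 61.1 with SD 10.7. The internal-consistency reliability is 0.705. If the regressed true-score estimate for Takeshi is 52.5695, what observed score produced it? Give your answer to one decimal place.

T̂ = ρX + (1 − ρ)μ  ⇒  X = (T̂ − (1 − ρ)μ) / ρ
X = (52.5695 − 0.295 × 61.1) / 0.705 = (52.5695 − 18.0245) / 0.705 = 34.5450 / 0.705 = 49.000

49.0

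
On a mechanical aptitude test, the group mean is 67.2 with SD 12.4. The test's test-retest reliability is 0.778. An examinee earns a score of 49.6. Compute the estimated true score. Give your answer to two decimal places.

53.51

T̂ = 0.778(49.6) + 0.222(67.2) = 38.5888 + 14.9184 = 53.507 → 53.51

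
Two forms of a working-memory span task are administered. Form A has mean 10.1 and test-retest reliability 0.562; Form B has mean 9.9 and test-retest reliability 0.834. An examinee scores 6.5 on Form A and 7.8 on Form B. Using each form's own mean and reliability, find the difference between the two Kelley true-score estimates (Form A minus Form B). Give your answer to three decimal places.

T̂_A = 0.562(6.5) + 0.438(10.1) = 8.07680
T̂_B = 0.834(7.8) + 0.166(9.9) = 8.14860
T̂_A − T̂_B = -0.07180

-0.072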